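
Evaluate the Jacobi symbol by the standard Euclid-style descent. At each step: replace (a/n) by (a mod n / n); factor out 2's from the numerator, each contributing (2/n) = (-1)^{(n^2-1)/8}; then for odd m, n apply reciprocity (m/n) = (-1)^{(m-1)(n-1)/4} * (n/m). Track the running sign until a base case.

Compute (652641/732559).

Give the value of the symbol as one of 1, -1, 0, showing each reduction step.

flip (652641/732559) -> (732559/652641): both odd, 652641 mod 4 = 1, 732559 mod 4 = 3, so the flip contributes +1; sign now +1
(732559/652641): 732559 mod 652641 = 79918, so (732559/652641) = (79918/652641)
factor out 2^1: 79918 = 2^1·39959; with 652641 mod 8 = 1, (2/652641) = +1; sign now +1; continue with (39959/652641)
flip (39959/652641) -> (652641/39959): both odd, 39959 mod 4 = 3, 652641 mod 4 = 1, so the flip contributes +1; sign now +1
(652641/39959): 652641 mod 39959 = 13297, so (652641/39959) = (13297/39959)
flip (13297/39959) -> (39959/13297): both odd, 13297 mod 4 = 1, 39959 mod 4 = 3, so the flip contributes +1; sign now +1
(39959/13297): 39959 mod 13297 = 68, so (39959/13297) = (68/13297)
factor out 2^2: 68 = 2^2·17; with 13297 mod 8 = 1, (2/13297) = +1; sign now +1; continue with (17/13297)
flip (17/13297) -> (13297/17): both odd, 17 mod 4 = 1, 13297 mod 4 = 1, so the flip contributes +1; sign now +1
(13297/17): 13297 mod 17 = 3, so (13297/17) = (3/17)
flip (3/17) -> (17/3): both odd, 3 mod 4 = 3, 17 mod 4 = 1, so the flip contributes +1; sign now +1
(17/3): 17 mod 3 = 2, so (17/3) = (2/3)
factor out 2^1: 2 = 2^1·1; with 3 mod 8 = 3, (2/3) = -1; sign now -1; continue with (1/3)
reached (1/3) = 1, so the symbol is -1

-1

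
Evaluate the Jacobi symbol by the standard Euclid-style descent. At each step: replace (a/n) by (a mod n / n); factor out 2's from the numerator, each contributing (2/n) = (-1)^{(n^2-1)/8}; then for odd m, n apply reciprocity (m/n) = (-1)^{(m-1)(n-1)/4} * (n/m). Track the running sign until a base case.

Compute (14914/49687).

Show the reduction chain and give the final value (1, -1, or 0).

-1

factor out 2^1: 14914 = 2^1·7457; with 49687 mod 8 = 7, (2/49687) = +1; sign now +1; continue with (7457/49687)
flip (7457/49687) -> (49687/7457): both odd, 7457 mod 4 = 1, 49687 mod 4 = 3, so the flip contributes +1; sign now +1
(49687/7457): 49687 mod 7457 = 4945, so (49687/7457) = (4945/7457)
flip (4945/7457) -> (7457/4945): both odd, 4945 mod 4 = 1, 7457 mod 4 = 1, so the flip contributes +1; sign now +1
(7457/4945): 7457 mod 4945 = 2512, so (7457/4945) = (2512/4945)
factor out 2^4: 2512 = 2^4·157; with 4945 mod 8 = 1, (2/4945) = +1; sign now +1; continue with (157/4945)
flip (157/4945) -> (4945/157): both odd, 157 mod 4 = 1, 4945 mod 4 = 1, so the flip contributes +1; sign now +1
(4945/157): 4945 mod 157 = 78, so (4945/157) = (78/157)
factor out 2^1: 78 = 2^1·39; with 157 mod 8 = 5, (2/157) = -1; sign now -1; continue with (39/157)
flip (39/157) -> (157/39): both odd, 39 mod 4 = 3, 157 mod 4 = 1, so the flip contributes +1; sign now -1
(157/39): 157 mod 39 = 1, so (157/39) = (1/39)
reached (1/39) = 1, so the symbol is -1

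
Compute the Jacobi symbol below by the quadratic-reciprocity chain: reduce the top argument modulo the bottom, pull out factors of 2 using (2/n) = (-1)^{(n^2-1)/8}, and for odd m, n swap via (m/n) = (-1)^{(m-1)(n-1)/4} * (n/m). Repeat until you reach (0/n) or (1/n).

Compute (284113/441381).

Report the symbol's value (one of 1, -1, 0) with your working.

reciprocity: (284113/441381) = +1·(441381/284113) since 284113 mod 4 = 1, 441381 mod 4 = 1; sign now +1
(441381/284113) = (157268/284113)   [reduce mod 284113]
157268 = 2^2·39317; (2/284113) = +1 since 284113 mod 8 = 1, so (157268/284113) = (+1)^2·(39317/284113); sign now +1
reciprocity: (39317/284113) = +1·(284113/39317) since 39317 mod 4 = 1, 284113 mod 4 = 1; sign now +1
(284113/39317) = (8894/39317)   [reduce mod 39317]
8894 = 2^1·4447; (2/39317) = -1 since 39317 mod 8 = 5, so (8894/39317) = (-1)^1·(4447/39317); sign now -1
reciprocity: (4447/39317) = +1·(39317/4447) since 4447 mod 4 = 3, 39317 mod 4 = 1; sign now -1
(39317/4447) = (3741/4447)   [reduce mod 4447]
reciprocity: (3741/4447) = +1·(4447/3741) since 3741 mod 4 = 1, 4447 mod 4 = 3; sign now -1
(4447/3741) = (706/3741)   [reduce mod 3741]
706 = 2^1·353; (2/3741) = -1 since 3741 mod 8 = 5, so (706/3741) = (-1)^1·(353/3741); sign now +1
reciprocity: (353/3741) = +1·(3741/353) since 353 mod 4 = 1, 3741 mod 4 = 1; sign now +1
(3741/353) = (211/353)   [reduce mod 353]
reciprocity: (211/353) = +1·(353/211) since 211 mod 4 = 3, 353 mod 4 = 1; sign now +1
(353/211) = (142/211)   [reduce mod 211]
142 = 2^1·71; (2/211) = -1 since 211 mod 8 = 3, so (142/211) = (-1)^1·(71/211); sign now -1
reciprocity: (71/211) = -1·(211/71) since 71 mod 4 = 3, 211 mod 4 = 3; sign now +1
(211/71) = (69/71)   [reduce mod 71]
reciprocity: (69/71) = +1·(71/69) since 69 mod 4 = 1, 71 mod 4 = 3; sign now +1
(71/69) = (2/69)   [reduce mod 69]
2 = 2^1·1; (2/69) = -1 since 69 mod 8 = 5, so (2/69) = (-1)^1·(1/69); sign now -1
(1/69) = 1; final value = sign = -1

-1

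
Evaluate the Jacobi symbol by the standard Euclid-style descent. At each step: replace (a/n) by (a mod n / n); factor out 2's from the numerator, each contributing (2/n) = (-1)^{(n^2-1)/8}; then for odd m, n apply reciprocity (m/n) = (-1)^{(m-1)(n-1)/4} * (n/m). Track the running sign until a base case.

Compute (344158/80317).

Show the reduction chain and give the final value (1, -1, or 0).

-1

(344158/80317): 344158 mod 80317 = 22890, so (344158/80317) = (22890/80317)
factor out 2^1: 22890 = 2^1·11445; with 80317 mod 8 = 5, (2/80317) = -1; sign now -1; continue with (11445/80317)
flip (11445/80317) -> (80317/11445): both odd, 11445 mod 4 = 1, 80317 mod 4 = 1, so the flip contributes +1; sign now -1
(80317/11445): 80317 mod 11445 = 202, so (80317/11445) = (202/11445)
factor out 2^1: 202 = 2^1·101; with 11445 mod 8 = 5, (2/11445) = -1; sign now +1; continue with (101/11445)
flip (101/11445) -> (11445/101): both odd, 101 mod 4 = 1, 11445 mod 4 = 1, so the flip contributes +1; sign now +1
(11445/101): 11445 mod 101 = 32, so (11445/101) = (32/101)
factor out 2^5: 32 = 2^5·1; with 101 mod 8 = 5, (2/101) = -1; sign now -1; continue with (1/101)
reached (1/101) = 1, so the symbol is -1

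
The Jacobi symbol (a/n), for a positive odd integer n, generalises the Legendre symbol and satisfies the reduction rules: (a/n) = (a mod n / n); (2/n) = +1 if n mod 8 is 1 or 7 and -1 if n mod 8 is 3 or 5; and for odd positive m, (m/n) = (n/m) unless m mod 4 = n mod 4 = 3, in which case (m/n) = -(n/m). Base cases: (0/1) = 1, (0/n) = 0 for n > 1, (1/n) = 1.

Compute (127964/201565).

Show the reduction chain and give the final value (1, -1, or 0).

factor out 2^2: 127964 = 2^2·31991; with 201565 mod 8 = 5, (2/201565) = -1; sign now +1; continue with (31991/201565)
flip (31991/201565) -> (201565/31991): both odd, 31991 mod 4 = 3, 201565 mod 4 = 1, so the flip contributes +1; sign now +1
(201565/31991): 201565 mod 31991 = 9619, so (201565/31991) = (9619/31991)
flip (9619/31991) -> (31991/9619): both odd, 9619 mod 4 = 3, 31991 mod 4 = 3, so the flip contributes -1; sign now -1
(31991/9619): 31991 mod 9619 = 3134, so (31991/9619) = (3134/9619)
factor out 2^1: 3134 = 2^1·1567; with 9619 mod 8 = 3, (2/9619) = -1; sign now +1; continue with (1567/9619)
flip (1567/9619) -> (9619/1567): both odd, 1567 mod 4 = 3, 9619 mod 4 = 3, so the flip contributes -1; sign now -1
(9619/1567): 9619 mod 1567 = 217, so (9619/1567) = (217/1567)
flip (217/1567) -> (1567/217): both odd, 217 mod 4 = 1, 1567 mod 4 = 3, so the flip contributes +1; sign now -1
(1567/217): 1567 mod 217 = 48, so (1567/217) = (48/217)
factor out 2^4: 48 = 2^4·3; with 217 mod 8 = 1, (2/217) = +1; sign now -1; continue with (3/217)
flip (3/217) -> (217/3): both odd, 3 mod 4 = 3, 217 mod 4 = 1, so the flip contributes +1; sign now -1
(217/3): 217 mod 3 = 1, so (217/3) = (1/3)
reached (1/3) = 1, so the symbol is -1

-1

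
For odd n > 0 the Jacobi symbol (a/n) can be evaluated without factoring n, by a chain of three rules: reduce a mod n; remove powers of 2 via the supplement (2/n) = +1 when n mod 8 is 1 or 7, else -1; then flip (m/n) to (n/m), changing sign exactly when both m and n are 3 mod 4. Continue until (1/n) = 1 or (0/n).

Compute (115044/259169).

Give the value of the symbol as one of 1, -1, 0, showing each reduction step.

factor out 2^2: 115044 = 2^2·28761; with 259169 mod 8 = 1, (2/259169) = +1; sign now +1; continue with (28761/259169)
flip (28761/259169) -> (259169/28761): both odd, 28761 mod 4 = 1, 259169 mod 4 = 1, so the flip contributes +1; sign now +1
(259169/28761): 259169 mod 28761 = 320, so (259169/28761) = (320/28761)
factor out 2^6: 320 = 2^6·5; with 28761 mod 8 = 1, (2/28761) = +1; sign now +1; continue with (5/28761)
flip (5/28761) -> (28761/5): both odd, 5 mod 4 = 1, 28761 mod 4 = 1, so the flip contributes +1; sign now +1
(28761/5): 28761 mod 5 = 1, so (28761/5) = (1/5)
reached (1/5) = 1, so the symbol is +1

1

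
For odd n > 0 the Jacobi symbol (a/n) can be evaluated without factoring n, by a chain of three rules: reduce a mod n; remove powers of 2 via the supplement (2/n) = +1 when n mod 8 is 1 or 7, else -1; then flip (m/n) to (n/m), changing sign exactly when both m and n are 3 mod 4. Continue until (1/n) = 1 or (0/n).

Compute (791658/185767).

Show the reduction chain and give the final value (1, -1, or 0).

(791658/185767): 791658 mod 185767 = 48590, so (791658/185767) = (48590/185767)
factor out 2^1: 48590 = 2^1·24295; with 185767 mod 8 = 7, (2/185767) = +1; sign now +1; continue with (24295/185767)
flip (24295/185767) -> (185767/24295): both odd, 24295 mod 4 = 3, 185767 mod 4 = 3, so the flip contributes -1; sign now -1
(185767/24295): 185767 mod 24295 = 15702, so (185767/24295) = (15702/24295)
factor out 2^1: 15702 = 2^1·7851; with 24295 mod 8 = 7, (2/24295) = +1; sign now -1; continue with (7851/24295)
flip (7851/24295) -> (24295/7851): both odd, 7851 mod 4 = 3, 24295 mod 4 = 3, so the flip contributes -1; sign now +1
(24295/7851): 24295 mod 7851 = 742, so (24295/7851) = (742/7851)
factor out 2^1: 742 = 2^1·371; with 7851 mod 8 = 3, (2/7851) = -1; sign now -1; continue with (371/7851)
flip (371/7851) -> (7851/371): both odd, 371 mod 4 = 3, 7851 mod 4 = 3, so the flip contributes -1; sign now +1
(7851/371): 7851 mod 371 = 60, so (7851/371) = (60/371)
factor out 2^2: 60 = 2^2·15; with 371 mod 8 = 3, (2/371) = -1; sign now +1; continue with (15/371)
flip (15/371) -> (371/15): both odd, 15 mod 4 = 3, 371 mod 4 = 3, so the flip contributes -1; sign now -1
(371/15): 371 mod 15 = 11, so (371/15) = (11/15)
flip (11/15) -> (15/11): both odd, 11 mod 4 = 3, 15 mod 4 = 3, so the flip contributes -1; sign now +1
(15/11): 15 mod 11 = 4, so (15/11) = (4/11)
factor out 2^2: 4 = 2^2·1; with 11 mod 8 = 3, (2/11) = -1; sign now +1; continue with (1/11)
reached (1/11) = 1, so the symbol is +1

1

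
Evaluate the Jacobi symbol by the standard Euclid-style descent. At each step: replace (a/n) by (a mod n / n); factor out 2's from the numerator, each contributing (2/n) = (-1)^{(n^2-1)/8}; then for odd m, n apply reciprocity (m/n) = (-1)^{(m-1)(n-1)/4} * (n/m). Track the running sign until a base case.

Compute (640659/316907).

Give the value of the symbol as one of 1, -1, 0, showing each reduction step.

(640659/316907) = (6845/316907)   [reduce mod 316907]
reciprocity: (6845/316907) = +1·(316907/6845) since 6845 mod 4 = 1, 316907 mod 4 = 3; sign now +1
(316907/6845) = (2037/6845)   [reduce mod 6845]
reciprocity: (2037/6845) = +1·(6845/2037) since 2037 mod 4 = 1, 6845 mod 4 = 1; sign now +1
(6845/2037) = (734/2037)   [reduce mod 2037]
734 = 2^1·367; (2/2037) = -1 since 2037 mod 8 = 5, so (734/2037) = (-1)^1·(367/2037); sign now -1
reciprocity: (367/2037) = +1·(2037/367) since 367 mod 4 = 3, 2037 mod 4 = 1; sign now -1
(2037/367) = (202/367)   [reduce mod 367]
202 = 2^1·101; (2/367) = +1 since 367 mod 8 = 7, so (202/367) = (+1)^1·(101/367); sign now -1
reciprocity: (101/367) = +1·(367/101) since 101 mod 4 = 1, 367 mod 4 = 3; sign now -1
(367/101) = (64/101)   [reduce mod 101]
64 = 2^6·1; (2/101) = -1 since 101 mod 8 = 5, so (64/101) = (-1)^6·(1/101); sign now -1
(1/101) = 1; final value = sign = -1

-1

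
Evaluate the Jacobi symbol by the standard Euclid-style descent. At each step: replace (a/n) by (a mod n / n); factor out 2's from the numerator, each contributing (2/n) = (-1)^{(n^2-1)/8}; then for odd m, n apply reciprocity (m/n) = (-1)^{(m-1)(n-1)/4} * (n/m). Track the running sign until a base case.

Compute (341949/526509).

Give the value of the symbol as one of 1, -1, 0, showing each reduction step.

0

reciprocity: (341949/526509) = +1·(526509/341949) since 341949 mod 4 = 1, 526509 mod 4 = 1; sign now +1
(526509/341949) = (184560/341949)   [reduce mod 341949]
184560 = 2^4·11535; (2/341949) = -1 since 341949 mod 8 = 5, so (184560/341949) = (-1)^4·(11535/341949); sign now +1
reciprocity: (11535/341949) = +1·(341949/11535) since 11535 mod 4 = 3, 341949 mod 4 = 1; sign now +1
(341949/11535) = (7434/11535)   [reduce mod 11535]
7434 = 2^1·3717; (2/11535) = +1 since 11535 mod 8 = 7, so (7434/11535) = (+1)^1·(3717/11535); sign now +1
reciprocity: (3717/11535) = +1·(11535/3717) since 3717 mod 4 = 1, 11535 mod 4 = 3; sign now +1
(11535/3717) = (384/3717)   [reduce mod 3717]
384 = 2^7·3; (2/3717) = -1 since 3717 mod 8 = 5, so (384/3717) = (-1)^7·(3/3717); sign now -1
reciprocity: (3/3717) = +1·(3717/3) since 3 mod 4 = 3, 3717 mod 4 = 1; sign now -1
(3717/3) = (0/3)   [reduce mod 3]
(0/3) = 0   [gcd(a, n) > 1]; final value = 0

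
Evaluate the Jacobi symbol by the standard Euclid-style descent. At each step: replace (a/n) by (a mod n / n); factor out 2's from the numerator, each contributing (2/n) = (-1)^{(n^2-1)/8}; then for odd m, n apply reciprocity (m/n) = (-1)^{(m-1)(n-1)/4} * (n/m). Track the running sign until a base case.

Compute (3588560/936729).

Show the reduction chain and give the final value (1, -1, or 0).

-1

(3588560/936729) = (778373/936729)   [reduce mod 936729]
reciprocity: (778373/936729) = +1·(936729/778373) since 778373 mod 4 = 1, 936729 mod 4 = 1; sign now +1
(936729/778373) = (158356/778373)   [reduce mod 778373]
158356 = 2^2·39589; (2/778373) = -1 since 778373 mod 8 = 5, so (158356/778373) = (-1)^2·(39589/778373); sign now +1
reciprocity: (39589/778373) = +1·(778373/39589) since 39589 mod 4 = 1, 778373 mod 4 = 1; sign now +1
(778373/39589) = (26182/39589)   [reduce mod 39589]
26182 = 2^1·13091; (2/39589) = -1 since 39589 mod 8 = 5, so (26182/39589) = (-1)^1·(13091/39589); sign now -1
reciprocity: (13091/39589) = +1·(39589/13091) since 13091 mod 4 = 3, 39589 mod 4 = 1; sign now -1
(39589/13091) = (316/13091)   [reduce mod 13091]
316 = 2^2·79; (2/13091) = -1 since 13091 mod 8 = 3, so (316/13091) = (-1)^2·(79/13091); sign now -1
reciprocity: (79/13091) = -1·(13091/79) since 79 mod 4 = 3, 13091 mod 4 = 3; sign now +1
(13091/79) = (56/79)   [reduce mod 79]
56 = 2^3·7; (2/79) = +1 since 79 mod 8 = 7, so (56/79) = (+1)^3·(7/79); sign now +1
reciprocity: (7/79) = -1·(79/7) since 7 mod 4 = 3, 79 mod 4 = 3; sign now -1
(79/7) = (2/7)   [reduce mod 7]
2 = 2^1·1; (2/7) = +1 since 7 mod 8 = 7, so (2/7) = (+1)^1·(1/7); sign now -1
(1/7) = 1; final value = sign = -1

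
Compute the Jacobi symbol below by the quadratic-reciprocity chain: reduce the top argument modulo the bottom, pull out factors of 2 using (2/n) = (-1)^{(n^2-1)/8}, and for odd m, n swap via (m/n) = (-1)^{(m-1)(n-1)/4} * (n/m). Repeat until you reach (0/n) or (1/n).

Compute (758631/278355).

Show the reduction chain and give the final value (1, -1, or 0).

(758631/278355) = (201921/278355)   [reduce mod 278355]
reciprocity: (201921/278355) = +1·(278355/201921) since 201921 mod 4 = 1, 278355 mod 4 = 3; sign now +1
(278355/201921) = (76434/201921)   [reduce mod 201921]
76434 = 2^1·38217; (2/201921) = +1 since 201921 mod 8 = 1, so (76434/201921) = (+1)^1·(38217/201921); sign now +1
reciprocity: (38217/201921) = +1·(201921/38217) since 38217 mod 4 = 1, 201921 mod 4 = 1; sign now +1
(201921/38217) = (10836/38217)   [reduce mod 38217]
10836 = 2^2·2709; (2/38217) = +1 since 38217 mod 8 = 1, so (10836/38217) = (+1)^2·(2709/38217); sign now +1
reciprocity: (2709/38217) = +1·(38217/2709) since 2709 mod 4 = 1, 38217 mod 4 = 1; sign now +1
(38217/2709) = (291/2709)   [reduce mod 2709]
reciprocity: (291/2709) = +1·(2709/291) since 291 mod 4 = 3, 2709 mod 4 = 1; sign now +1
(2709/291) = (90/291)   [reduce mod 291]
90 = 2^1·45; (2/291) = -1 since 291 mod 8 = 3, so (90/291) = (-1)^1·(45/291); sign now -1
reciprocity: (45/291) = +1·(291/45) since 45 mod 4 = 1, 291 mod 4 = 3; sign now -1
(291/45) = (21/45)   [reduce mod 45]
reciprocity: (21/45) = +1·(45/21) since 21 mod 4 = 1, 45 mod 4 = 1; sign now -1
(45/21) = (3/21)   [reduce mod 21]
reciprocity: (3/21) = +1·(21/3) since 3 mod 4 = 3, 21 mod 4 = 1; sign now -1
(21/3) = (0/3)   [reduce mod 3]
(0/3) = 0   [gcd(a, n) > 1]; final value = 0

0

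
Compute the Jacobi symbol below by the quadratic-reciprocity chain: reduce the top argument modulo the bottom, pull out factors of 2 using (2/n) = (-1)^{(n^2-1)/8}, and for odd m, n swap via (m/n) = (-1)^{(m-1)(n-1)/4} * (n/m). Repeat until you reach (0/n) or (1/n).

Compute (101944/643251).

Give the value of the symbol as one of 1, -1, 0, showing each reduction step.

factor out 2^3: 101944 = 2^3·12743; with 643251 mod 8 = 3, (2/643251) = -1; sign now -1; continue with (12743/643251)
flip (12743/643251) -> (643251/12743): both odd, 12743 mod 4 = 3, 643251 mod 4 = 3, so the flip contributes -1; sign now +1
(643251/12743): 643251 mod 12743 = 6101, so (643251/12743) = (6101/12743)
flip (6101/12743) -> (12743/6101): both odd, 6101 mod 4 = 1, 12743 mod 4 = 3, so the flip contributes +1; sign now +1
(12743/6101): 12743 mod 6101 = 541, so (12743/6101) = (541/6101)
flip (541/6101) -> (6101/541): both odd, 541 mod 4 = 1, 6101 mod 4 = 1, so the flip contributes +1; sign now +1
(6101/541): 6101 mod 541 = 150, so (6101/541) = (150/541)
factor out 2^1: 150 = 2^1·75; with 541 mod 8 = 5, (2/541) = -1; sign now -1; continue with (75/541)
flip (75/541) -> (541/75): both odd, 75 mod 4 = 3, 541 mod 4 = 1, so the flip contributes +1; sign now -1
(541/75): 541 mod 75 = 16, so (541/75) = (16/75)
factor out 2^4: 16 = 2^4·1; with 75 mod 8 = 3, (2/75) = -1; sign now -1; continue with (1/75)
reached (1/75) = 1, so the symbol is -1

-1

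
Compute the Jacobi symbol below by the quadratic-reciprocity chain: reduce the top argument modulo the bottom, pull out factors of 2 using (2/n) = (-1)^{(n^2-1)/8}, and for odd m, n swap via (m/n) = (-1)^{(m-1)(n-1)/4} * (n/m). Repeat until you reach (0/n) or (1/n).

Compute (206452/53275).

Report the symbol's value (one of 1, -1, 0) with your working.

-1

(206452/53275) = (46627/53275)   [reduce mod 53275]
reciprocity: (46627/53275) = -1·(53275/46627) since 46627 mod 4 = 3, 53275 mod 4 = 3; sign now -1
(53275/46627) = (6648/46627)   [reduce mod 46627]
6648 = 2^3·831; (2/46627) = -1 since 46627 mod 8 = 3, so (6648/46627) = (-1)^3·(831/46627); sign now +1
reciprocity: (831/46627) = -1·(46627/831) since 831 mod 4 = 3, 46627 mod 4 = 3; sign now -1
(46627/831) = (91/831)   [reduce mod 831]
reciprocity: (91/831) = -1·(831/91) since 91 mod 4 = 3, 831 mod 4 = 3; sign now +1
(831/91) = (12/91)   [reduce mod 91]
12 = 2^2·3; (2/91) = -1 since 91 mod 8 = 3, so (12/91) = (-1)^2·(3/91); sign now +1
reciprocity: (3/91) = -1·(91/3) since 3 mod 4 = 3, 91 mod 4 = 3; sign now -1
(91/3) = (1/3)   [reduce mod 3]
(1/3) = 1; final value = sign = -1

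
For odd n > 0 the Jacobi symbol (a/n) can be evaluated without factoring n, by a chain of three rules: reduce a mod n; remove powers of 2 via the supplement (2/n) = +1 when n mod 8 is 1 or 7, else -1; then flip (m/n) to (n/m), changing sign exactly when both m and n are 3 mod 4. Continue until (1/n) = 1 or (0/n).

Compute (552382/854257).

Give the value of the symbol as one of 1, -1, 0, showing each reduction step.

1

factor out 2^1: 552382 = 2^1·276191; with 854257 mod 8 = 1, (2/854257) = +1; sign now +1; continue with (276191/854257)
flip (276191/854257) -> (854257/276191): both odd, 276191 mod 4 = 3, 854257 mod 4 = 1, so the flip contributes +1; sign now +1
(854257/276191): 854257 mod 276191 = 25684, so (854257/276191) = (25684/276191)
factor out 2^2: 25684 = 2^2·6421; with 276191 mod 8 = 7, (2/276191) = +1; sign now +1; continue with (6421/276191)
flip (6421/276191) -> (276191/6421): both odd, 6421 mod 4 = 1, 276191 mod 4 = 3, so the flip contributes +1; sign now +1
(276191/6421): 276191 mod 6421 = 88, so (276191/6421) = (88/6421)
factor out 2^3: 88 = 2^3·11; with 6421 mod 8 = 5, (2/6421) = -1; sign now -1; continue with (11/6421)
flip (11/6421) -> (6421/11): both odd, 11 mod 4 = 3, 6421 mod 4 = 1, so the flip contributes +1; sign now -1
(6421/11): 6421 mod 11 = 8, so (6421/11) = (8/11)
factor out 2^3: 8 = 2^3·1; with 11 mod 8 = 3, (2/11) = -1; sign now +1; continue with (1/11)
reached (1/11) = 1, so the symbol is +1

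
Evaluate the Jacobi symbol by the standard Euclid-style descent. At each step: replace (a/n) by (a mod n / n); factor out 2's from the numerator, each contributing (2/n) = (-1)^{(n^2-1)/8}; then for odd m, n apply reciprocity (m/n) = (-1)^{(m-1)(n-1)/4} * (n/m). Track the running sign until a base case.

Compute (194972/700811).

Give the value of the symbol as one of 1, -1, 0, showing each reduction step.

1

factor out 2^2: 194972 = 2^2·48743; with 700811 mod 8 = 3, (2/700811) = -1; sign now +1; continue with (48743/700811)
flip (48743/700811) -> (700811/48743): both odd, 48743 mod 4 = 3, 700811 mod 4 = 3, so the flip contributes -1; sign now -1
(700811/48743): 700811 mod 48743 = 18409, so (700811/48743) = (18409/48743)
flip (18409/48743) -> (48743/18409): both odd, 18409 mod 4 = 1, 48743 mod 4 = 3, so the flip contributes +1; sign now -1
(48743/18409): 48743 mod 18409 = 11925, so (48743/18409) = (11925/18409)
flip (11925/18409) -> (18409/11925): both odd, 11925 mod 4 = 1, 18409 mod 4 = 1, so the flip contributes +1; sign now -1
(18409/11925): 18409 mod 11925 = 6484, so (18409/11925) = (6484/11925)
factor out 2^2: 6484 = 2^2·1621; with 11925 mod 8 = 5, (2/11925) = -1; sign now -1; continue with (1621/11925)
flip (1621/11925) -> (11925/1621): both odd, 1621 mod 4 = 1, 11925 mod 4 = 1, so the flip contributes +1; sign now -1
(11925/1621): 11925 mod 1621 = 578, so (11925/1621) = (578/1621)
factor out 2^1: 578 = 2^1·289; with 1621 mod 8 = 5, (2/1621) = -1; sign now +1; continue with (289/1621)
flip (289/1621) -> (1621/289): both odd, 289 mod 4 = 1, 1621 mod 4 = 1, so the flip contributes +1; sign now +1
(1621/289): 1621 mod 289 = 176, so (1621/289) = (176/289)
factor out 2^4: 176 = 2^4·11; with 289 mod 8 = 1, (2/289) = +1; sign now +1; continue with (11/289)
flip (11/289) -> (289/11): both odd, 11 mod 4 = 3, 289 mod 4 = 1, so the flip contributes +1; sign now +1
(289/11): 289 mod 11 = 3, so (289/11) = (3/11)
flip (3/11) -> (11/3): both odd, 3 mod 4 = 3, 11 mod 4 = 3, so the flip contributes -1; sign now -1
(11/3): 11 mod 3 = 2, so (11/3) = (2/3)
factor out 2^1: 2 = 2^1·1; with 3 mod 8 = 3, (2/3) = -1; sign now +1; continue with (1/3)
reached (1/3) = 1, so the symbol is +1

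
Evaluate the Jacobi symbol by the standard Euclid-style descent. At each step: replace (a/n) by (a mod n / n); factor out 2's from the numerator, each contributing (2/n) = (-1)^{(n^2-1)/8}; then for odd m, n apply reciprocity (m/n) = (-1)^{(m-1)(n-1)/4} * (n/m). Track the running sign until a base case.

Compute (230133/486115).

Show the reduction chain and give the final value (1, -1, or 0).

-1

reciprocity: (230133/486115) = +1·(486115/230133) since 230133 mod 4 = 1, 486115 mod 4 = 3; sign now +1
(486115/230133) = (25849/230133)   [reduce mod 230133]
reciprocity: (25849/230133) = +1·(230133/25849) since 25849 mod 4 = 1, 230133 mod 4 = 1; sign now +1
(230133/25849) = (23341/25849)   [reduce mod 25849]
reciprocity: (23341/25849) = +1·(25849/23341) since 23341 mod 4 = 1, 25849 mod 4 = 1; sign now +1
(25849/23341) = (2508/23341)   [reduce mod 23341]
2508 = 2^2·627; (2/23341) = -1 since 23341 mod 8 = 5, so (2508/23341) = (-1)^2·(627/23341); sign now +1
reciprocity: (627/23341) = +1·(23341/627) since 627 mod 4 = 3, 23341 mod 4 = 1; sign now +1
(23341/627) = (142/627)   [reduce mod 627]
142 = 2^1·71; (2/627) = -1 since 627 mod 8 = 3, so (142/627) = (-1)^1·(71/627); sign now -1
reciprocity: (71/627) = -1·(627/71) since 71 mod 4 = 3, 627 mod 4 = 3; sign now +1
(627/71) = (59/71)   [reduce mod 71]
reciprocity: (59/71) = -1·(71/59) since 59 mod 4 = 3, 71 mod 4 = 3; sign now -1
(71/59) = (12/59)   [reduce mod 59]
12 = 2^2·3; (2/59) = -1 since 59 mod 8 = 3, so (12/59) = (-1)^2·(3/59); sign now -1
reciprocity: (3/59) = -1·(59/3) since 3 mod 4 = 3, 59 mod 4 = 3; sign now +1
(59/3) = (2/3)   [reduce mod 3]
2 = 2^1·1; (2/3) = -1 since 3 mod 8 = 3, so (2/3) = (-1)^1·(1/3); sign now -1
(1/3) = 1; final value = sign = -1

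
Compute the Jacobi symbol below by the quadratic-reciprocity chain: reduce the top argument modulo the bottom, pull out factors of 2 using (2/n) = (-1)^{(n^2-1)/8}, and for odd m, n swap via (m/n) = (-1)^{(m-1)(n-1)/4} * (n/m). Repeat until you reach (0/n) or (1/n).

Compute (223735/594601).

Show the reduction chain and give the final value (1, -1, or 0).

flip (223735/594601) -> (594601/223735): both odd, 223735 mod 4 = 3, 594601 mod 4 = 1, so the flip contributes +1; sign now +1
(594601/223735): 594601 mod 223735 = 147131, so (594601/223735) = (147131/223735)
flip (147131/223735) -> (223735/147131): both odd, 147131 mod 4 = 3, 223735 mod 4 = 3, so the flip contributes -1; sign now -1
(223735/147131): 223735 mod 147131 = 76604, so (223735/147131) = (76604/147131)
factor out 2^2: 76604 = 2^2·19151; with 147131 mod 8 = 3, (2/147131) = -1; sign now -1; continue with (19151/147131)
flip (19151/147131) -> (147131/19151): both odd, 19151 mod 4 = 3, 147131 mod 4 = 3, so the flip contributes -1; sign now +1
(147131/19151): 147131 mod 19151 = 13074, so (147131/19151) = (13074/19151)
factor out 2^1: 13074 = 2^1·6537; with 19151 mod 8 = 7, (2/19151) = +1; sign now +1; continue with (6537/19151)
flip (6537/19151) -> (19151/6537): both odd, 6537 mod 4 = 1, 19151 mod 4 = 3, so the flip contributes +1; sign now +1
(19151/6537): 19151 mod 6537 = 6077, so (19151/6537) = (6077/6537)
flip (6077/6537) -> (6537/6077): both odd, 6077 mod 4 = 1, 6537 mod 4 = 1, so the flip contributes +1; sign now +1
(6537/6077): 6537 mod 6077 = 460, so (6537/6077) = (460/6077)
factor out 2^2: 460 = 2^2·115; with 6077 mod 8 = 5, (2/6077) = -1; sign now +1; continue with (115/6077)
flip (115/6077) -> (6077/115): both odd, 115 mod 4 = 3, 6077 mod 4 = 1, so the flip contributes +1; sign now +1
(6077/115): 6077 mod 115 = 97, so (6077/115) = (97/115)
flip (97/115) -> (115/97): both odd, 97 mod 4 = 1, 115 mod 4 = 3, so the flip contributes +1; sign now +1
(115/97): 115 mod 97 = 18, so (115/97) = (18/97)
factor out 2^1: 18 = 2^1·9; with 97 mod 8 = 1, (2/97) = +1; sign now +1; continue with (9/97)
flip (9/97) -> (97/9): both odd, 9 mod 4 = 1, 97 mod 4 = 1, so the flip contributes +1; sign now +1
(97/9): 97 mod 9 = 7, so (97/9) = (7/9)
flip (7/9) -> (9/7): both odd, 7 mod 4 = 3, 9 mod 4 = 1, so the flip contributes +1; sign now +1
(9/7): 9 mod 7 = 2, so (9/7) = (2/7)
factor out 2^1: 2 = 2^1·1; with 7 mod 8 = 7, (2/7) = +1; sign now +1; continue with (1/7)
reached (1/7) = 1, so the symbol is +1

1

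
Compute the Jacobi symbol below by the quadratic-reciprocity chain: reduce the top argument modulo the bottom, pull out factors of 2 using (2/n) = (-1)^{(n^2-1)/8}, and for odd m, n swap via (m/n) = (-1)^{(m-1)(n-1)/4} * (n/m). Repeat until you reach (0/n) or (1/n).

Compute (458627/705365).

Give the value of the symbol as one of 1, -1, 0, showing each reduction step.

1

flip (458627/705365) -> (705365/458627): both odd, 458627 mod 4 = 3, 705365 mod 4 = 1, so the flip contributes +1; sign now +1
(705365/458627): 705365 mod 458627 = 246738, so (705365/458627) = (246738/458627)
factor out 2^1: 246738 = 2^1·123369; with 458627 mod 8 = 3, (2/458627) = -1; sign now -1; continue with (123369/458627)
flip (123369/458627) -> (458627/123369): both odd, 123369 mod 4 = 1, 458627 mod 4 = 3, so the flip contributes +1; sign now -1
(458627/123369): 458627 mod 123369 = 88520, so (458627/123369) = (88520/123369)
factor out 2^3: 88520 = 2^3·11065; with 123369 mod 8 = 1, (2/123369) = +1; sign now -1; continue with (11065/123369)
flip (11065/123369) -> (123369/11065): both odd, 11065 mod 4 = 1, 123369 mod 4 = 1, so the flip contributes +1; sign now -1
(123369/11065): 123369 mod 11065 = 1654, so (123369/11065) = (1654/11065)
factor out 2^1: 1654 = 2^1·827; with 11065 mod 8 = 1, (2/11065) = +1; sign now -1; continue with (827/11065)
flip (827/11065) -> (11065/827): both odd, 827 mod 4 = 3, 11065 mod 4 = 1, so the flip contributes +1; sign now -1
(11065/827): 11065 mod 827 = 314, so (11065/827) = (314/827)
factor out 2^1: 314 = 2^1·157; with 827 mod 8 = 3, (2/827) = -1; sign now +1; continue with (157/827)
flip (157/827) -> (827/157): both odd, 157 mod 4 = 1, 827 mod 4 = 3, so the flip contributes +1; sign now +1
(827/157): 827 mod 157 = 42, so (827/157) = (42/157)
factor out 2^1: 42 = 2^1·21; with 157 mod 8 = 5, (2/157) = -1; sign now -1; continue with (21/157)
flip (21/157) -> (157/21): both odd, 21 mod 4 = 1, 157 mod 4 = 1, so the flip contributes +1; sign now -1
(157/21): 157 mod 21 = 10, so (157/21) = (10/21)
factor out 2^1: 10 = 2^1·5; with 21 mod 8 = 5, (2/21) = -1; sign now +1; continue with (5/21)
flip (5/21) -> (21/5): both odd, 5 mod 4 = 1, 21 mod 4 = 1, so the flip contributes +1; sign now +1
(21/5): 21 mod 5 = 1, so (21/5) = (1/5)
reached (1/5) = 1, so the symbol is +1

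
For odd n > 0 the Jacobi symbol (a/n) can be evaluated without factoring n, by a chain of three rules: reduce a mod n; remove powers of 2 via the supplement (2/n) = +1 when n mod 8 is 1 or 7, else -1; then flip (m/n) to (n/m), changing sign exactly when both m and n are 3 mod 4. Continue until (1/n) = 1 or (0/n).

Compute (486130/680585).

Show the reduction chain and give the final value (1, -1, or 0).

0

factor out 2^1: 486130 = 2^1·243065; with 680585 mod 8 = 1, (2/680585) = +1; sign now +1; continue with (243065/680585)
flip (243065/680585) -> (680585/243065): both odd, 243065 mod 4 = 1, 680585 mod 4 = 1, so the flip contributes +1; sign now +1
(680585/243065): 680585 mod 243065 = 194455, so (680585/243065) = (194455/243065)
flip (194455/243065) -> (243065/194455): both odd, 194455 mod 4 = 3, 243065 mod 4 = 1, so the flip contributes +1; sign now +1
(243065/194455): 243065 mod 194455 = 48610, so (243065/194455) = (48610/194455)
factor out 2^1: 48610 = 2^1·24305; with 194455 mod 8 = 7, (2/194455) = +1; sign now +1; continue with (24305/194455)
flip (24305/194455) -> (194455/24305): both odd, 24305 mod 4 = 1, 194455 mod 4 = 3, so the flip contributes +1; sign now +1
(194455/24305): 194455 mod 24305 = 15, so (194455/24305) = (15/24305)
flip (15/24305) -> (24305/15): both odd, 15 mod 4 = 3, 24305 mod 4 = 1, so the flip contributes +1; sign now +1
(24305/15): 24305 mod 15 = 5, so (24305/15) = (5/15)
flip (5/15) -> (15/5): both odd, 5 mod 4 = 1, 15 mod 4 = 3, so the flip contributes +1; sign now +1
(15/5): 15 mod 5 = 0, so (15/5) = (0/5)
reached (0/5); gcd(a, n) > 1, so (0/5) = 0 and the symbol is 0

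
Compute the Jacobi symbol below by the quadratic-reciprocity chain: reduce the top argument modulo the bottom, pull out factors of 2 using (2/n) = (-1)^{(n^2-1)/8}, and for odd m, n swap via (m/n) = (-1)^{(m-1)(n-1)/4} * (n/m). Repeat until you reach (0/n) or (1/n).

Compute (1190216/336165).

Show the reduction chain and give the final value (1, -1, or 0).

(1190216/336165): 1190216 mod 336165 = 181721, so (1190216/336165) = (181721/336165)
flip (181721/336165) -> (336165/181721): both odd, 181721 mod 4 = 1, 336165 mod 4 = 1, so the flip contributes +1; sign now +1
(336165/181721): 336165 mod 181721 = 154444, so (336165/181721) = (154444/181721)
factor out 2^2: 154444 = 2^2·38611; with 181721 mod 8 = 1, (2/181721) = +1; sign now +1; continue with (38611/181721)
flip (38611/181721) -> (181721/38611): both odd, 38611 mod 4 = 3, 181721 mod 4 = 1, so the flip contributes +1; sign now +1
(181721/38611): 181721 mod 38611 = 27277, so (181721/38611) = (27277/38611)
flip (27277/38611) -> (38611/27277): both odd, 27277 mod 4 = 1, 38611 mod 4 = 3, so the flip contributes +1; sign now +1
(38611/27277): 38611 mod 27277 = 11334, so (38611/27277) = (11334/27277)
factor out 2^1: 11334 = 2^1·5667; with 27277 mod 8 = 5, (2/27277) = -1; sign now -1; continue with (5667/27277)
flip (5667/27277) -> (27277/5667): both odd, 5667 mod 4 = 3, 27277 mod 4 = 1, so the flip contributes +1; sign now -1
(27277/5667): 27277 mod 5667 = 4609, so (27277/5667) = (4609/5667)
flip (4609/5667) -> (5667/4609): both odd, 4609 mod 4 = 1, 5667 mod 4 = 3, so the flip contributes +1; sign now -1
(5667/4609): 5667 mod 4609 = 1058, so (5667/4609) = (1058/4609)
factor out 2^1: 1058 = 2^1·529; with 4609 mod 8 = 1, (2/4609) = +1; sign now -1; continue with (529/4609)
flip (529/4609) -> (4609/529): both odd, 529 mod 4 = 1, 4609 mod 4 = 1, so the flip contributes +1; sign now -1
(4609/529): 4609 mod 529 = 377, so (4609/529) = (377/529)
flip (377/529) -> (529/377): both odd, 377 mod 4 = 1, 529 mod 4 = 1, so the flip contributes +1; sign now -1
(529/377): 529 mod 377 = 152, so (529/377) = (152/377)
factor out 2^3: 152 = 2^3·19; with 377 mod 8 = 1, (2/377) = +1; sign now -1; continue with (19/377)
flip (19/377) -> (377/19): both odd, 19 mod 4 = 3, 377 mod 4 = 1, so the flip contributes +1; sign now -1
(377/19): 377 mod 19 = 16, so (377/19) = (16/19)
factor out 2^4: 16 = 2^4·1; with 19 mod 8 = 3, (2/19) = -1; sign now -1; continue with (1/19)
reached (1/19) = 1, so the symbol is -1

-1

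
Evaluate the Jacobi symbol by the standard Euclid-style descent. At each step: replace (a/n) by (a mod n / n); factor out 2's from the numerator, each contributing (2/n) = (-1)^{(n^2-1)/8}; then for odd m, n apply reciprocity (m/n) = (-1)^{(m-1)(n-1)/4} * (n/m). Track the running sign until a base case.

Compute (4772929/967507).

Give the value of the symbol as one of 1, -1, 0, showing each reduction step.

1

(4772929/967507): 4772929 mod 967507 = 902901, so (4772929/967507) = (902901/967507)
flip (902901/967507) -> (967507/902901): both odd, 902901 mod 4 = 1, 967507 mod 4 = 3, so the flip contributes +1; sign now +1
(967507/902901): 967507 mod 902901 = 64606, so (967507/902901) = (64606/902901)
factor out 2^1: 64606 = 2^1·32303; with 902901 mod 8 = 5, (2/902901) = -1; sign now -1; continue with (32303/902901)
flip (32303/902901) -> (902901/32303): both odd, 32303 mod 4 = 3, 902901 mod 4 = 1, so the flip contributes +1; sign now -1
(902901/32303): 902901 mod 32303 = 30720, so (902901/32303) = (30720/32303)
factor out 2^11: 30720 = 2^11·15; with 32303 mod 8 = 7, (2/32303) = +1; sign now -1; continue with (15/32303)
flip (15/32303) -> (32303/15): both odd, 15 mod 4 = 3, 32303 mod 4 = 3, so the flip contributes -1; sign now +1
(32303/15): 32303 mod 15 = 8, so (32303/15) = (8/15)
factor out 2^3: 8 = 2^3·1; with 15 mod 8 = 7, (2/15) = +1; sign now +1; continue with (1/15)
reached (1/15) = 1, so the symbol is +1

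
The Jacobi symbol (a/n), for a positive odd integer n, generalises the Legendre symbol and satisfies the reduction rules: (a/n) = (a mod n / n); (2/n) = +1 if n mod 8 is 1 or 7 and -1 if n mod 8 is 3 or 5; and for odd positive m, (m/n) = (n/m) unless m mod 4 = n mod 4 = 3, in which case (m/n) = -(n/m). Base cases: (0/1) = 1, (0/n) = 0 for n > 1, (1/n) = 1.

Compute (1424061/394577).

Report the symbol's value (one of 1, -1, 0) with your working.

(1424061/394577) = (240330/394577)   [reduce mod 394577]
240330 = 2^1·120165; (2/394577) = +1 since 394577 mod 8 = 1, so (240330/394577) = (+1)^1·(120165/394577); sign now +1
reciprocity: (120165/394577) = +1·(394577/120165) since 120165 mod 4 = 1, 394577 mod 4 = 1; sign now +1
(394577/120165) = (34082/120165)   [reduce mod 120165]
34082 = 2^1·17041; (2/120165) = -1 since 120165 mod 8 = 5, so (34082/120165) = (-1)^1·(17041/120165); sign now -1
reciprocity: (17041/120165) = +1·(120165/17041) since 17041 mod 4 = 1, 120165 mod 4 = 1; sign now -1
(120165/17041) = (878/17041)   [reduce mod 17041]
878 = 2^1·439; (2/17041) = +1 since 17041 mod 8 = 1, so (878/17041) = (+1)^1·(439/17041); sign now -1
reciprocity: (439/17041) = +1·(17041/439) since 439 mod 4 = 3, 17041 mod 4 = 1; sign now -1
(17041/439) = (359/439)   [reduce mod 439]
reciprocity: (359/439) = -1·(439/359) since 359 mod 4 = 3, 439 mod 4 = 3; sign now +1
(439/359) = (80/359)   [reduce mod 359]
80 = 2^4·5; (2/359) = +1 since 359 mod 8 = 7, so (80/359) = (+1)^4·(5/359); sign now +1
reciprocity: (5/359) = +1·(359/5) since 5 mod 4 = 1, 359 mod 4 = 3; sign now +1
(359/5) = (4/5)   [reduce mod 5]
4 = 2^2·1; (2/5) = -1 since 5 mod 8 = 5, so (4/5) = (-1)^2·(1/5); sign now +1
(1/5) = 1; final value = sign = +1

1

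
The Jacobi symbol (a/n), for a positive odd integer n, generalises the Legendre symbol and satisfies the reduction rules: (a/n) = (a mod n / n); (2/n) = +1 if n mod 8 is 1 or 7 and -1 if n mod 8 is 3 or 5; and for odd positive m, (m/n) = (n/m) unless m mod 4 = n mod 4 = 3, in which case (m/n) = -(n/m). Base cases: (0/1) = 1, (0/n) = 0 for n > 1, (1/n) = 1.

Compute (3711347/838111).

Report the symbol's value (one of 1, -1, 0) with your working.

(3711347/838111): 3711347 mod 838111 = 358903, so (3711347/838111) = (358903/838111)
flip (358903/838111) -> (838111/358903): both odd, 358903 mod 4 = 3, 838111 mod 4 = 3, so the flip contributes -1; sign now -1
(838111/358903): 838111 mod 358903 = 120305, so (838111/358903) = (120305/358903)
flip (120305/358903) -> (358903/120305): both odd, 120305 mod 4 = 1, 358903 mod 4 = 3, so the flip contributes +1; sign now -1
(358903/120305): 358903 mod 120305 = 118293, so (358903/120305) = (118293/120305)
flip (118293/120305) -> (120305/118293): both odd, 118293 mod 4 = 1, 120305 mod 4 = 1, so the flip contributes +1; sign now -1
(120305/118293): 120305 mod 118293 = 2012, so (120305/118293) = (2012/118293)
factor out 2^2: 2012 = 2^2·503; with 118293 mod 8 = 5, (2/118293) = -1; sign now -1; continue with (503/118293)
flip (503/118293) -> (118293/503): both odd, 503 mod 4 = 3, 118293 mod 4 = 1, so the flip contributes +1; sign now -1
(118293/503): 118293 mod 503 = 88, so (118293/503) = (88/503)
factor out 2^3: 88 = 2^3·11; with 503 mod 8 = 7, (2/503) = +1; sign now -1; continue with (11/503)
flip (11/503) -> (503/11): both odd, 11 mod 4 = 3, 503 mod 4 = 3, so the flip contributes -1; sign now +1
(503/11): 503 mod 11 = 8, so (503/11) = (8/11)
factor out 2^3: 8 = 2^3·1; with 11 mod 8 = 3, (2/11) = -1; sign now -1; continue with (1/11)
reached (1/11) = 1, so the symbol is -1

-1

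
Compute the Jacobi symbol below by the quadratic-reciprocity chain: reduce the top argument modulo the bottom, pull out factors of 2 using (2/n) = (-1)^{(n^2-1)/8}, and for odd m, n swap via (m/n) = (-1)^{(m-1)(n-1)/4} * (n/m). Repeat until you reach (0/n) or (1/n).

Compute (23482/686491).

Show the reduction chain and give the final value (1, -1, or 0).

23482 = 2^1·11741; (2/686491) = -1 since 686491 mod 8 = 3, so (23482/686491) = (-1)^1·(11741/686491); sign now -1
reciprocity: (11741/686491) = +1·(686491/11741) since 11741 mod 4 = 1, 686491 mod 4 = 3; sign now -1
(686491/11741) = (5513/11741)   [reduce mod 11741]
reciprocity: (5513/11741) = +1·(11741/5513) since 5513 mod 4 = 1, 11741 mod 4 = 1; sign now -1
(11741/5513) = (715/5513)   [reduce mod 5513]
reciprocity: (715/5513) = +1·(5513/715) since 715 mod 4 = 3, 5513 mod 4 = 1; sign now -1
(5513/715) = (508/715)   [reduce mod 715]
508 = 2^2·127; (2/715) = -1 since 715 mod 8 = 3, so (508/715) = (-1)^2·(127/715); sign now -1
reciprocity: (127/715) = -1·(715/127) since 127 mod 4 = 3, 715 mod 4 = 3; sign now +1
(715/127) = (80/127)   [reduce mod 127]
80 = 2^4·5; (2/127) = +1 since 127 mod 8 = 7, so (80/127) = (+1)^4·(5/127); sign now +1
reciprocity: (5/127) = +1·(127/5) since 5 mod 4 = 1, 127 mod 4 = 3; sign now +1
(127/5) = (2/5)   [reduce mod 5]
2 = 2^1·1; (2/5) = -1 since 5 mod 8 = 5, so (2/5) = (-1)^1·(1/5); sign now -1
(1/5) = 1; final value = sign = -1

-1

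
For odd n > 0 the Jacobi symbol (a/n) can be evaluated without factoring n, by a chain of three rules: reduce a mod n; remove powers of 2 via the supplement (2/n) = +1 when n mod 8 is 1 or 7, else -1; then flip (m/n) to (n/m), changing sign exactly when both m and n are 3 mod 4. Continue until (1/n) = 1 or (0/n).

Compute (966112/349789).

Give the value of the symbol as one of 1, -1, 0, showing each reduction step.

-1

(966112/349789): 966112 mod 349789 = 266534, so (966112/349789) = (266534/349789)
factor out 2^1: 266534 = 2^1·133267; with 349789 mod 8 = 5, (2/349789) = -1; sign now -1; continue with (133267/349789)
flip (133267/349789) -> (349789/133267): both odd, 133267 mod 4 = 3, 349789 mod 4 = 1, so the flip contributes +1; sign now -1
(349789/133267): 349789 mod 133267 = 83255, so (349789/133267) = (83255/133267)
flip (83255/133267) -> (133267/83255): both odd, 83255 mod 4 = 3, 133267 mod 4 = 3, so the flip contributes -1; sign now +1
(133267/83255): 133267 mod 83255 = 50012, so (133267/83255) = (50012/83255)
factor out 2^2: 50012 = 2^2·12503; with 83255 mod 8 = 7, (2/83255) = +1; sign now +1; continue with (12503/83255)
flip (12503/83255) -> (83255/12503): both odd, 12503 mod 4 = 3, 83255 mod 4 = 3, so the flip contributes -1; sign now -1
(83255/12503): 83255 mod 12503 = 8237, so (83255/12503) = (8237/12503)
flip (8237/12503) -> (12503/8237): both odd, 8237 mod 4 = 1, 12503 mod 4 = 3, so the flip contributes +1; sign now -1
(12503/8237): 12503 mod 8237 = 4266, so (12503/8237) = (4266/8237)
factor out 2^1: 4266 = 2^1·2133; with 8237 mod 8 = 5, (2/8237) = -1; sign now +1; continue with (2133/8237)
flip (2133/8237) -> (8237/2133): both odd, 2133 mod 4 = 1, 8237 mod 4 = 1, so the flip contributes +1; sign now +1
(8237/2133): 8237 mod 2133 = 1838, so (8237/2133) = (1838/2133)
factor out 2^1: 1838 = 2^1·919; with 2133 mod 8 = 5, (2/2133) = -1; sign now -1; continue with (919/2133)
flip (919/2133) -> (2133/919): both odd, 919 mod 4 = 3, 2133 mod 4 = 1, so the flip contributes +1; sign now -1
(2133/919): 2133 mod 919 = 295, so (2133/919) = (295/919)
flip (295/919) -> (919/295): both odd, 295 mod 4 = 3, 919 mod 4 = 3, so the flip contributes -1; sign now +1
(919/295): 919 mod 295 = 34, so (919/295) = (34/295)
factor out 2^1: 34 = 2^1·17; with 295 mod 8 = 7, (2/295) = +1; sign now +1; continue with (17/295)
flip (17/295) -> (295/17): both odd, 17 mod 4 = 1, 295 mod 4 = 3, so the flip contributes +1; sign now +1
(295/17): 295 mod 17 = 6, so (295/17) = (6/17)
factor out 2^1: 6 = 2^1·3; with 17 mod 8 = 1, (2/17) = +1; sign now +1; continue with (3/17)
flip (3/17) -> (17/3): both odd, 3 mod 4 = 3, 17 mod 4 = 1, so the flip contributes +1; sign now +1
(17/3): 17 mod 3 = 2, so (17/3) = (2/3)
factor out 2^1: 2 = 2^1·1; with 3 mod 8 = 3, (2/3) = -1; sign now -1; continue with (1/3)
reached (1/3) = 1, so the symbol is -1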